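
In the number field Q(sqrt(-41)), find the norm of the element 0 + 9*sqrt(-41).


N(a + b*sqrt(d)) = a^2 - d*b^2
= (0)^2 - (-41)*(9)^2
= 0 + 3321
= 3321

3321


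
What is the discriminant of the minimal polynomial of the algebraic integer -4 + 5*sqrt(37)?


The element -4 + 5*sqrt(37) has minimal polynomial:
x^2 + 8*x - 909
Discriminant = (8)^2 - 4*(-909)
= 64 + 3636
= 3700

3700


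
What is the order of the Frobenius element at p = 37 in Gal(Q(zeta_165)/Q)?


The Frobenius at p in Gal(Q(zeta_n)/Q) = (Z/nZ)* is the class of p, so its order is ord_165(37), the smallest k >= 1 with 37^k = 1 mod 165.
n = 165 = 3 * 5 * 11, phi(165) = 80; the order divides phi(n).
Divisors of 80: 1, 2, 4, 5, 8, 10, 16, 20, 40, 80
Repeated squaring mod 165: 37^1 = 37, 37^2 = 49, 37^4 = 91, 37^8 = 31, 37^16 = 136, 37^32 = 16, 37^64 = 91
Test divisors in increasing order:
  k=1: 37^1 = 37 mod 165
  k=2: 37^2 = 49 mod 165
  k=4: 37^4 = 91 mod 165
  k=5: 37^5 = 91 * 37 = 67 mod 165
  k=8: 37^8 = 31 mod 165
  k=10: 37^10 = 31 * 49 = 34 mod 165
  k=16: 37^16 = 136 mod 165
  k=20: 37^20 = 136 * 91 = 1 mod 165  <- first divisor giving 1
Order = 20

20


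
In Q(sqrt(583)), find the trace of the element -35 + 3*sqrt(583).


Tr(a + b*sqrt(d)) = (a + b*sqrt(d)) + (a - b*sqrt(d)) = 2a
= 2 * (-35)
= -70

-70


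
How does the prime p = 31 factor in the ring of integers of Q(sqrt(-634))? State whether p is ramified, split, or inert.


K = Q(sqrt(-634)). Since d mod 4 = 2, disc(K) = -2536.
Check p | disc: -2536 mod 31 = 6.
p does not divide disc. Compute Legendre symbol (d/p):
17^((31-1)/2) mod 31 = -1
(d/p) = -1, so p is inert: (p) stays prime with e=1, f=2, g=1.
Therefore p is inert.

inert


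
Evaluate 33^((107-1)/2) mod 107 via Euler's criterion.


p = 107 is prime and the exponent is (p-1)/2 = 53, so by Euler's criterion 33^53 = (33/107) = +1 or -1 mod 107.
Compute by square-and-multiply:
  53 = 32 + 16 + 4 + 1 (binary 110101)
  Repeated squaring mod 107: 33^1 = 33, 33^2 = 19, 33^4 = 40, 33^8 = 102, 33^16 = 25, 33^32 = 90
  33^53 = 33^32 * 33^16 * 33^4 * 33^1 = 90 * 25 * 40 * 33 mod 107
    90 * 25 = 2250 = 3 mod 107
    3 * 40 = 120 = 13 mod 107
    13 * 33 = 429 = 1 mod 107
  33^53 = 1 mod 107
Result 1: 33 is a quadratic residue mod 107.
33^53 mod 107 = 1

1


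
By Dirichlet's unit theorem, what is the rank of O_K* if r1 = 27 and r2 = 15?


By Dirichlet's unit theorem:
rank = r1 + r2 - 1
= 27 + 15 - 1
= 41

41


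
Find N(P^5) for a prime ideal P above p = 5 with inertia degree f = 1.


N(P^a) = p^(a*f)
= 5^(5*1)
= 5^5
= 3125

3125


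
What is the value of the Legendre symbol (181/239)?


p = 239 is prime, so compute (181/239) with the reciprocity algorithm (Jacobi-symbol steps: pull out 2s via (2/n), flip via reciprocity, reduce):
  reciprocity: (181/239) -> +(239/181)
  reduce: (58/181)
  pull out 2: (2/181) = -1  (since 181 mod 8 = 5)
  reciprocity: (29/181) -> +(181/29)
  reduce: (7/29)
  reciprocity: (7/29) -> +(29/7)
  reduce: (1/7)
  (1/7) = 1
Product of signs = -1
(181/239) = -1

-1


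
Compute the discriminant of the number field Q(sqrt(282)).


For K = Q(sqrt(d)) with d squarefree: disc(K) = d if d = 1 mod 4, and disc(K) = 4d if d = 2 or 3 mod 4.
Here d = 282, and d mod 4 = 2.
d = 2 mod 4, not 1 (O_K = Z[sqrt(d)]), so disc(K) = 4d = 4 * (282) = 1128

1128


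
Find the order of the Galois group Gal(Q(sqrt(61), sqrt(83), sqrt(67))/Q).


The 3 square roots of distinct primes are multiplicatively independent over Q,
so [K:Q] = 2^3 and Gal(K/Q) is isomorphic to (Z/2Z)^3.
|Gal| = 2^3 = 8

8


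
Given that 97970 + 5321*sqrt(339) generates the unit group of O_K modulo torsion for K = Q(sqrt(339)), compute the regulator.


epsilon = 97970 + 5321*sqrt(339)
= 195940.0000
R = ln(195940.0000)
= 12.1856

12.1856


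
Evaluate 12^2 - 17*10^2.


x^2 - d*y^2
= 12^2 - 17*10^2
= 144 - 1700
= -1556

-1556


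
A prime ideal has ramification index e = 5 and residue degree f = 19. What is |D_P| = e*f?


|D_P| = e * f
= 5 * 19
= 95

95


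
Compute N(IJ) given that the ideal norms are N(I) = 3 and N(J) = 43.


N(IJ) = N(I) * N(J)
= 3 * 43
= 129

129


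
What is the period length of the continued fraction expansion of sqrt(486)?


Run the CF algorithm for sqrt(486).
a_0 = floor(sqrt(486)) = 22; set m_0=0, q_0=1.
Recurrence: m' = q*a - m,  q' = (d - m'^2)/q,  a' = floor((a_0 + m')/q').
  step 1: m=22, q=2, a=22
  step 2: m=22, q=1, a=44
a_2 = 2*a_0 = 44, so the period closes here.
sqrt(486) = [22; 22, 44]
Period length = 2

2


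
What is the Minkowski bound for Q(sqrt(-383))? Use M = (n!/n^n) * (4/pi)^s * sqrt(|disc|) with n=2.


d = -383, d mod 4 = 1, so disc(K) = d = -383; |disc(K)| = 383
Imaginary quadratic field, so n = 2, s = r2 = 1, r1 = 0
M = (n!/n^n) * (4/pi)^s * sqrt(|disc(K)|) = (2!/2^2) * (4/pi)^1 * sqrt(383)
= 0.5 * 1.273240 * 19.570386
= 12.4589

12.4589


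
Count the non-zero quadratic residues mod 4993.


For prime p, the number of non-zero quadratic residues is (p-1)/2.
= (4993-1)/2
= 2496

2496


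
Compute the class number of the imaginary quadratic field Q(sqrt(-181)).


K = Q(sqrt(-181)). d mod 4 = 3, so D = disc(K) = 4d = -724
h(K) equals the number of primitive reduced positive-definite forms (a, b, c) = a*x^2 + b*x*y + c*y^2 with b^2 - 4ac = D,
where reduced means |b| <= a <= c, with b >= 0 whenever |b| = a or a = c, and primitive means gcd(a, b, c) = 1.
Reduced forces 3a^2 <= |D| = 724, so 1 <= a <= 15; b must have the parity of D, and c = (b^2 - D)/(4a) must be an integer >= a.
Enumerate a = 1..15, b in [-a, a]:
  a=1: (1, 0, 181)  [1]
  a=2: (2, 2, 91)  [1]
  a=3..4: none
  a=5: (5, -4, 37), (5, 4, 37)  [2]
  a=6: none
  a=7: (7, -2, 26), (7, 2, 26)  [2]
  a=8..9: none
  a=10: (10, -6, 19), (10, 6, 19)  [2]
  a=11..12: none
  a=13: (13, -2, 14), (13, 2, 14)  [2]
  a=14..15: none
Total reduced forms: 1 + 1 + 2 + 2 + 2 + 2 = 10
h = 10

10


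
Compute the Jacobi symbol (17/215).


Compute (17/215) via quadratic reciprocity:
  reciprocity: (17/215) -> +(215/17)
  reduce: (11/17)
  reciprocity: (11/17) -> +(17/11)
  reduce: (6/11)
  pull out 2: (2/11) = -1  (since 11 mod 8 = 3)
  reciprocity: (3/11) -> -(11/3)
  reduce: (2/3)
  pull out 2: (2/3) = -1  (since 3 mod 8 = 3)
  (1/3) = 1
Product of signs = -1

-1


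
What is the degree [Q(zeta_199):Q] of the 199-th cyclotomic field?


The degree equals Euler's totient phi(199).
199 = 199
phi(199) = 198

198


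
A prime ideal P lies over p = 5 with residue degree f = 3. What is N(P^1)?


N(P^a) = p^(a*f)
= 5^(1*3)
= 5^3
= 125

125


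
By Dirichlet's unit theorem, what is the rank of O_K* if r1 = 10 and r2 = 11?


By Dirichlet's unit theorem:
rank = r1 + r2 - 1
= 10 + 11 - 1
= 20

20


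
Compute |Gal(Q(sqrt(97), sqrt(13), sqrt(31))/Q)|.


The 3 square roots of distinct primes are multiplicatively independent over Q,
so [K:Q] = 2^3 and Gal(K/Q) is isomorphic to (Z/2Z)^3.
|Gal| = 2^3 = 8

8


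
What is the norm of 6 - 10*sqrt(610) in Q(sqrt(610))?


N(a + b*sqrt(d)) = a^2 - d*b^2
= (6)^2 - (610)*(-10)^2
= 36 - 61000
= -60964

-60964


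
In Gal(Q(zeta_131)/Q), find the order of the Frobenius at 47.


The Frobenius at p in Gal(Q(zeta_n)/Q) = (Z/nZ)* is the class of p, so its order is ord_131(47), the smallest k >= 1 with 47^k = 1 mod 131.
n = 131 = 131, phi(131) = 130; the order divides phi(n).
Divisors of 130: 1, 2, 5, 10, 13, 26, 65, 130
Repeated squaring mod 131: 47^1 = 47, 47^2 = 113, 47^4 = 62, 47^8 = 45, 47^16 = 60, 47^32 = 63, 47^64 = 39, 47^128 = 80
Test divisors in increasing order:
  k=1: 47^1 = 47 mod 131
  k=2: 47^2 = 113 mod 131
  k=5: 47^5 = 62 * 47 = 32 mod 131
  k=10: 47^10 = 45 * 113 = 107 mod 131
  k=13: 47^13 = 45 * 62 * 47 = 130 mod 131
  k=26: 47^26 = 60 * 45 * 113 = 1 mod 131  <- first divisor giving 1
Order = 26

26


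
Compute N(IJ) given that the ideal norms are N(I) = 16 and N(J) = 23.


N(IJ) = N(I) * N(J)
= 16 * 23
= 368

368


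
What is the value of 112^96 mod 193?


p = 193 is prime and the exponent is (p-1)/2 = 96, so by Euler's criterion 112^96 = (112/193) = +1 or -1 mod 193.
Compute by square-and-multiply:
  96 = 64 + 32 (binary 1100000)
  Repeated squaring mod 193: 112^1 = 112, 112^2 = 192, 112^4 = 1, 112^8 = 1, 112^16 = 1, 112^32 = 1, 112^64 = 1
  112^96 = 112^64 * 112^32 = 1 * 1 mod 193
    1 * 1 = 1 = 1 mod 193
  112^96 = 1 mod 193
Result 1: 112 is a quadratic residue mod 193.
112^96 mod 193 = 1

1


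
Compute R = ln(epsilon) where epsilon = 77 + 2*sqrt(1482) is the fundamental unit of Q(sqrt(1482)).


epsilon = 77 + 2*sqrt(1482)
= 153.9935
R = ln(153.9935)
= 5.0369

5.0369


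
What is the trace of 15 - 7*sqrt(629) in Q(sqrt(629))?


Tr(a + b*sqrt(d)) = (a + b*sqrt(d)) + (a - b*sqrt(d)) = 2a
= 2 * (15)
= 30

30


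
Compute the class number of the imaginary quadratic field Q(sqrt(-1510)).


K = Q(sqrt(-1510)). d mod 4 = 2, so D = disc(K) = 4d = -6040
h(K) equals the number of primitive reduced positive-definite forms (a, b, c) = a*x^2 + b*x*y + c*y^2 with b^2 - 4ac = D,
where reduced means |b| <= a <= c, with b >= 0 whenever |b| = a or a = c, and primitive means gcd(a, b, c) = 1.
Reduced forces 3a^2 <= |D| = 6040, so 1 <= a <= 44; b must have the parity of D, and c = (b^2 - D)/(4a) must be an integer >= a.
Enumerate a = 1..44, b in [-a, a]:
  a=1: (1, 0, 1510)  [1]
  a=2: (2, 0, 755)  [1]
  a=3..4: none
  a=5: (5, 0, 302)  [1]
  a=6: none
  a=7: (7, -6, 217), (7, 6, 217)  [2]
  a=8..9: none
  a=10: (10, 0, 151)  [1]
  a=11..13: none
  a=14: (14, -8, 109), (14, 8, 109)  [2]
  a=15..22: none
  a=23: (23, -20, 70), (23, 20, 70)  [2]
  a=24..30: none
  a=31: (31, -6, 49), (31, 6, 49)  [2]
  a=32..34: none
  a=35: (35, -20, 46), (35, 20, 46)  [2]
  a=36: none
  a=37: (37, -18, 43), (37, 18, 43)  [2]
  a=38..44: none
Total reduced forms: 1 + 1 + 1 + 2 + 1 + 2 + 2 + 2 + 2 + 2 = 16
h = 16

16


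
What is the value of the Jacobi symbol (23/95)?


Compute (23/95) via quadratic reciprocity:
  reciprocity: (23/95) -> -(95/23)
  reduce: (3/23)
  reciprocity: (3/23) -> -(23/3)
  reduce: (2/3)
  pull out 2: (2/3) = -1  (since 3 mod 8 = 3)
  (1/3) = 1
Product of signs = -1

-1


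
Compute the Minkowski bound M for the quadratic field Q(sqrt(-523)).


d = -523, d mod 4 = 1, so disc(K) = d = -523; |disc(K)| = 523
Imaginary quadratic field, so n = 2, s = r2 = 1, r1 = 0
M = (n!/n^n) * (4/pi)^s * sqrt(|disc(K)|) = (2!/2^2) * (4/pi)^1 * sqrt(523)
= 0.5 * 1.273240 * 22.869193
= 14.5590

14.5590


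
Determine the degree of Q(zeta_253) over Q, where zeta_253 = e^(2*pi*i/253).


The degree equals Euler's totient phi(253).
253 = 11 * 23
phi(253) = 220

220


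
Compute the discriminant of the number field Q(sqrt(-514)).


For K = Q(sqrt(d)) with d squarefree: disc(K) = d if d = 1 mod 4, and disc(K) = 4d if d = 2 or 3 mod 4.
Here d = -514, and d mod 4 = 2.
d = 2 mod 4, not 1 (O_K = Z[sqrt(d)]), so disc(K) = 4d = 4 * (-514) = -2056

-2056


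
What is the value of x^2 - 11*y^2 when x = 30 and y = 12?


x^2 - d*y^2
= 30^2 - 11*12^2
= 900 - 1584
= -684

-684


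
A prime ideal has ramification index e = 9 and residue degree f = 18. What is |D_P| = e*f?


|D_P| = e * f
= 9 * 18
= 162

162


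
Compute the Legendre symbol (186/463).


p = 463 is prime, so compute (186/463) with the reciprocity algorithm (Jacobi-symbol steps: pull out 2s via (2/n), flip via reciprocity, reduce):
  pull out 2: (2/463) = +1  (since 463 mod 8 = 7)
  reciprocity: (93/463) -> +(463/93)
  reduce: (91/93)
  reciprocity: (91/93) -> +(93/91)
  reduce: (2/91)
  pull out 2: (2/91) = -1  (since 91 mod 8 = 3)
  (1/91) = 1
Product of signs = -1
(186/463) = -1

-1


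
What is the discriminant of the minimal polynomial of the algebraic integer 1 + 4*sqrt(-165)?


The element 1 + 4*sqrt(-165) has minimal polynomial:
x^2 - 2*x + 2641
Discriminant = (-2)^2 - 4*(2641)
= 4 - 10564
= -10560

-10560


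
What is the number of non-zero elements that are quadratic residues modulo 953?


For prime p, the number of non-zero quadratic residues is (p-1)/2.
= (953-1)/2
= 476

476


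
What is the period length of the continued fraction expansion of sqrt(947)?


Run the CF algorithm for sqrt(947).
a_0 = floor(sqrt(947)) = 30; set m_0=0, q_0=1.
Recurrence: m' = q*a - m,  q' = (d - m'^2)/q,  a' = floor((a_0 + m')/q').
  step 1: m=30, q=47, a=1
  step 2: m=17, q=14, a=3
  step 3: m=25, q=23, a=2
  step 4: m=21, q=22, a=2
  step 5: m=23, q=19, a=2
  step 6: m=15, q=38, a=1
  step 7: m=23, q=11, a=4
  step 8: m=21, q=46, a=1
  step 9: m=25, q=7, a=7
  step 10: m=24, q=53, a=1
  step 11: m=29, q=2, a=29
  step 12: m=29, q=53, a=1
  step 13: m=24, q=7, a=7
  step 14: m=25, q=46, a=1
  step 15: m=21, q=11, a=4
  step 16: m=23, q=38, a=1
  step 17: m=15, q=19, a=2
  step 18: m=23, q=22, a=2
  step 19: m=21, q=23, a=2
  step 20: m=25, q=14, a=3
  step 21: m=17, q=47, a=1
  step 22: m=30, q=1, a=60
a_22 = 2*a_0 = 60, so the period closes here.
sqrt(947) = [30; 1, 3, 2, 2, 2, 1, 4, 1, 7, 1, 29, 1, 7, 1, 4, 1, 2, 2, 2, 3, 1, 60]
Period length = 22

22


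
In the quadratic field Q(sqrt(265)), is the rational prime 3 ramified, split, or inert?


K = Q(sqrt(265)). Since d mod 4 = 1, disc(K) = 265.
Check p | disc: 265 mod 3 = 1.
p does not divide disc. Compute Legendre symbol (d/p):
1^((3-1)/2) mod 3 = 1
(d/p) = 1, so p splits: (p) = P*P' with e=1, f=1, g=2.
Therefore p is split.

split


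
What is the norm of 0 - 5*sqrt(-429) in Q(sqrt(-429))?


N(a + b*sqrt(d)) = a^2 - d*b^2
= (0)^2 - (-429)*(-5)^2
= 0 + 10725
= 10725

10725


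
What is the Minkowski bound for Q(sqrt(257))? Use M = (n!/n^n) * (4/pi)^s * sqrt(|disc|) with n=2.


d = 257, d mod 4 = 1, so disc(K) = d = 257; |disc(K)| = 257
Real quadratic field, so n = 2, s = r2 = 0, r1 = 2
M = (n!/n^n) * (4/pi)^s * sqrt(|disc(K)|) = (2!/2^2) * (4/pi)^0 * sqrt(257)
= 0.5 * 1.000000 * 16.031220
= 8.0156

8.0156


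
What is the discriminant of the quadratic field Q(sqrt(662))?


For K = Q(sqrt(d)) with d squarefree: disc(K) = d if d = 1 mod 4, and disc(K) = 4d if d = 2 or 3 mod 4.
Here d = 662, and d mod 4 = 2.
d = 2 mod 4, not 1 (O_K = Z[sqrt(d)]), so disc(K) = 4d = 4 * (662) = 2648

2648


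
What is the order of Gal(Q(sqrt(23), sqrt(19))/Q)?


The 2 square roots of distinct primes are multiplicatively independent over Q,
so [K:Q] = 2^2 and Gal(K/Q) is isomorphic to (Z/2Z)^2.
|Gal| = 2^2 = 4

4


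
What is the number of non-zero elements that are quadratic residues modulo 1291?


For prime p, the number of non-zero quadratic residues is (p-1)/2.
= (1291-1)/2
= 645

645


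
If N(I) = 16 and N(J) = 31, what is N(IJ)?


N(IJ) = N(I) * N(J)
= 16 * 31
= 496

496


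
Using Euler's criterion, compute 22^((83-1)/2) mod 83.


p = 83 is prime and the exponent is (p-1)/2 = 41, so by Euler's criterion 22^41 = (22/83) = +1 or -1 mod 83.
Compute by square-and-multiply:
  41 = 32 + 8 + 1 (binary 101001)
  Repeated squaring mod 83: 22^1 = 22, 22^2 = 69, 22^4 = 30, 22^8 = 70, 22^16 = 3, 22^32 = 9
  22^41 = 22^32 * 22^8 * 22^1 = 9 * 70 * 22 mod 83
    9 * 70 = 630 = 49 mod 83
    49 * 22 = 1078 = 82 mod 83
  22^41 = 82 mod 83
Result 82 = p - 1 = -1 mod 83: 22 is a quadratic non-residue mod 83. As a residue in [0, p-1] the value is 82.
22^41 mod 83 = 82

82


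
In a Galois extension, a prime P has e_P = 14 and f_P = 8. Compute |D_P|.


|D_P| = e * f
= 14 * 8
= 112

112


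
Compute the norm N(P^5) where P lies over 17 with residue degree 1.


N(P^a) = p^(a*f)
= 17^(5*1)
= 17^5
= 1419857

1419857


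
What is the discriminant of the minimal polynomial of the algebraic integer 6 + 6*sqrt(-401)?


The element 6 + 6*sqrt(-401) has minimal polynomial:
x^2 - 12*x + 14472
Discriminant = (-12)^2 - 4*(14472)
= 144 - 57888
= -57744

-57744


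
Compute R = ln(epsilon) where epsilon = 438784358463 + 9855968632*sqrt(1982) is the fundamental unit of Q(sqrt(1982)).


epsilon = 438784358463 + 9855968632*sqrt(1982)
= 8.7757e+11
R = ln(8.7757e+11)
= 27.5004

27.5004


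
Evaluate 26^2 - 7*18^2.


x^2 - d*y^2
= 26^2 - 7*18^2
= 676 - 2268
= -1592

-1592


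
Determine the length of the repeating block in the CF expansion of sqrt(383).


Run the CF algorithm for sqrt(383).
a_0 = floor(sqrt(383)) = 19; set m_0=0, q_0=1.
Recurrence: m' = q*a - m,  q' = (d - m'^2)/q,  a' = floor((a_0 + m')/q').
  step 1: m=19, q=22, a=1
  step 2: m=3, q=17, a=1
  step 3: m=14, q=11, a=3
  step 4: m=19, q=2, a=19
  step 5: m=19, q=11, a=3
  step 6: m=14, q=17, a=1
  step 7: m=3, q=22, a=1
  step 8: m=19, q=1, a=38
a_8 = 2*a_0 = 38, so the period closes here.
sqrt(383) = [19; 1, 1, 3, 19, 3, 1, 1, 38]
Period length = 8

8


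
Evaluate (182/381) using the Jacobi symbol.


Compute (182/381) via quadratic reciprocity:
  pull out 2: (2/381) = -1  (since 381 mod 8 = 5)
  reciprocity: (91/381) -> +(381/91)
  reduce: (17/91)
  reciprocity: (17/91) -> +(91/17)
  reduce: (6/17)
  pull out 2: (2/17) = +1  (since 17 mod 8 = 1)
  reciprocity: (3/17) -> +(17/3)
  reduce: (2/3)
  pull out 2: (2/3) = -1  (since 3 mod 8 = 3)
  (1/3) = 1
Product of signs = 1

1


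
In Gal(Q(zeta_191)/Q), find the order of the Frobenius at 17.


The Frobenius at p in Gal(Q(zeta_n)/Q) = (Z/nZ)* is the class of p, so its order is ord_191(17), the smallest k >= 1 with 17^k = 1 mod 191.
n = 191 = 191, phi(191) = 190; the order divides phi(n).
Divisors of 190: 1, 2, 5, 10, 19, 38, 95, 190
Repeated squaring mod 191: 17^1 = 17, 17^2 = 98, 17^4 = 54, 17^8 = 51, 17^16 = 118, 17^32 = 172, 17^64 = 170, 17^128 = 59
Test divisors in increasing order:
  k=1: 17^1 = 17 mod 191
  k=2: 17^2 = 98 mod 191
  k=5: 17^5 = 54 * 17 = 154 mod 191
  k=10: 17^10 = 51 * 98 = 32 mod 191
  k=19: 17^19 = 118 * 98 * 17 = 49 mod 191
  k=38: 17^38 = 172 * 54 * 98 = 109 mod 191
  k=95: 17^95 = 170 * 118 * 51 * 54 * 98 * 17 = 1 mod 191  <- first divisor giving 1
Order = 95

95


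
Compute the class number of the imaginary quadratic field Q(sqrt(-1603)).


K = Q(sqrt(-1603)). d mod 4 = 1, so D = disc(K) = d = -1603
h(K) equals the number of primitive reduced positive-definite forms (a, b, c) = a*x^2 + b*x*y + c*y^2 with b^2 - 4ac = D,
where reduced means |b| <= a <= c, with b >= 0 whenever |b| = a or a = c, and primitive means gcd(a, b, c) = 1.
Reduced forces 3a^2 <= |D| = 1603, so 1 <= a <= 23; b must have the parity of D, and c = (b^2 - D)/(4a) must be an integer >= a.
Enumerate a = 1..23, b in [-a, a]:
  a=1: (1, 1, 401)  [1]
  a=2..6: none
  a=7: (7, 7, 59)  [1]
  a=8..10: none
  a=11: (11, -5, 37), (11, 5, 37)  [2]
  a=12: none
  a=13: (13, -3, 31), (13, 3, 31)  [2]
  a=14..23: none
Total reduced forms: 1 + 1 + 2 + 2 = 6
h = 6

6


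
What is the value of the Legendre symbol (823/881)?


p = 881 is prime, so compute (823/881) with the reciprocity algorithm (Jacobi-symbol steps: pull out 2s via (2/n), flip via reciprocity, reduce):
  reciprocity: (823/881) -> +(881/823)
  reduce: (58/823)
  pull out 2: (2/823) = +1  (since 823 mod 8 = 7)
  reciprocity: (29/823) -> +(823/29)
  reduce: (11/29)
  reciprocity: (11/29) -> +(29/11)
  reduce: (7/11)
  reciprocity: (7/11) -> -(11/7)
  reduce: (4/7)
  pull out 2: (2/7) = +1  (since 7 mod 8 = 7)
  pull out 2: (2/7) = +1  (since 7 mod 8 = 7)
  (1/7) = 1
Product of signs = -1
(823/881) = -1

-1


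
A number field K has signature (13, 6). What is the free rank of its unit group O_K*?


By Dirichlet's unit theorem:
rank = r1 + r2 - 1
= 13 + 6 - 1
= 18

18


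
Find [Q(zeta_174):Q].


The degree equals Euler's totient phi(174).
174 = 2 * 3 * 29
phi(174) = 56

56


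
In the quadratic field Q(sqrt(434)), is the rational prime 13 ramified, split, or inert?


K = Q(sqrt(434)). Since d mod 4 = 2, disc(K) = 1736.
Check p | disc: 1736 mod 13 = 7.
p does not divide disc. Compute Legendre symbol (d/p):
5^((13-1)/2) mod 13 = -1
(d/p) = -1, so p is inert: (p) stays prime with e=1, f=2, g=1.
Therefore p is inert.

inert


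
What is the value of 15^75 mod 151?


p = 151 is prime and the exponent is (p-1)/2 = 75, so by Euler's criterion 15^75 = (15/151) = +1 or -1 mod 151.
Compute by square-and-multiply:
  75 = 64 + 8 + 2 + 1 (binary 1001011)
  Repeated squaring mod 151: 15^1 = 15, 15^2 = 74, 15^4 = 40, 15^8 = 90, 15^16 = 97, 15^32 = 47, 15^64 = 95
  15^75 = 15^64 * 15^8 * 15^2 * 15^1 = 95 * 90 * 74 * 15 mod 151
    95 * 90 = 8550 = 94 mod 151
    94 * 74 = 6956 = 10 mod 151
    10 * 15 = 150 = 150 mod 151
  15^75 = 150 mod 151
Result 150 = p - 1 = -1 mod 151: 15 is a quadratic non-residue mod 151. As a residue in [0, p-1] the value is 150.
15^75 mod 151 = 150

150


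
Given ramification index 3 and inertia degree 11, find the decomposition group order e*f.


|D_P| = e * f
= 3 * 11
= 33

33


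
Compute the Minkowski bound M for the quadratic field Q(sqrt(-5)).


d = -5, d mod 4 = 3, so disc(K) = 4d = -20; |disc(K)| = 20
Imaginary quadratic field, so n = 2, s = r2 = 1, r1 = 0
M = (n!/n^n) * (4/pi)^s * sqrt(|disc(K)|) = (2!/2^2) * (4/pi)^1 * sqrt(20)
= 0.5 * 1.273240 * 4.472136
= 2.8471

2.8471


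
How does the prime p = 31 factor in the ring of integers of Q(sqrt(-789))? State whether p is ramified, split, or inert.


K = Q(sqrt(-789)). Since d mod 4 = 3, disc(K) = -3156.
Check p | disc: -3156 mod 31 = 6.
p does not divide disc. Compute Legendre symbol (d/p):
17^((31-1)/2) mod 31 = -1
(d/p) = -1, so p is inert: (p) stays prime with e=1, f=2, g=1.
Therefore p is inert.

inert


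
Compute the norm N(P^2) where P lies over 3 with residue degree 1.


N(P^a) = p^(a*f)
= 3^(2*1)
= 3^2
= 9

9


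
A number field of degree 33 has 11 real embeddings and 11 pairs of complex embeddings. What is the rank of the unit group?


By Dirichlet's unit theorem:
rank = r1 + r2 - 1
= 11 + 11 - 1
= 21

21


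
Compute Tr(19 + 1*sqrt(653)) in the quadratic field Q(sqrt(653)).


Tr(a + b*sqrt(d)) = (a + b*sqrt(d)) + (a - b*sqrt(d)) = 2a
= 2 * (19)
= 38

38


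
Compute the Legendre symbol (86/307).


p = 307 is prime, so compute (86/307) with the reciprocity algorithm (Jacobi-symbol steps: pull out 2s via (2/n), flip via reciprocity, reduce):
  pull out 2: (2/307) = -1  (since 307 mod 8 = 3)
  reciprocity: (43/307) -> -(307/43)
  reduce: (6/43)
  pull out 2: (2/43) = -1  (since 43 mod 8 = 3)
  reciprocity: (3/43) -> -(43/3)
  reduce: (1/3)
  (1/3) = 1
Product of signs = 1
(86/307) = 1

1


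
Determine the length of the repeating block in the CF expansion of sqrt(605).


Run the CF algorithm for sqrt(605).
a_0 = floor(sqrt(605)) = 24; set m_0=0, q_0=1.
Recurrence: m' = q*a - m,  q' = (d - m'^2)/q,  a' = floor((a_0 + m')/q').
  step 1: m=24, q=29, a=1
  step 2: m=5, q=20, a=1
  step 3: m=15, q=19, a=2
  step 4: m=23, q=4, a=11
  step 5: m=21, q=41, a=1
  step 6: m=20, q=5, a=8
  step 7: m=20, q=41, a=1
  step 8: m=21, q=4, a=11
  step 9: m=23, q=19, a=2
  step 10: m=15, q=20, a=1
  step 11: m=5, q=29, a=1
  step 12: m=24, q=1, a=48
a_12 = 2*a_0 = 48, so the period closes here.
sqrt(605) = [24; 1, 1, 2, 11, 1, 8, 1, 11, 2, 1, 1, 48]
Period length = 12

12


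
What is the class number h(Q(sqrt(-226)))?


K = Q(sqrt(-226)). d mod 4 = 2, so D = disc(K) = 4d = -904
h(K) equals the number of primitive reduced positive-definite forms (a, b, c) = a*x^2 + b*x*y + c*y^2 with b^2 - 4ac = D,
where reduced means |b| <= a <= c, with b >= 0 whenever |b| = a or a = c, and primitive means gcd(a, b, c) = 1.
Reduced forces 3a^2 <= |D| = 904, so 1 <= a <= 17; b must have the parity of D, and c = (b^2 - D)/(4a) must be an integer >= a.
Enumerate a = 1..17, b in [-a, a]:
  a=1: (1, 0, 226)  [1]
  a=2: (2, 0, 113)  [1]
  a=3..4: none
  a=5: (5, -4, 46), (5, 4, 46)  [2]
  a=6..9: none
  a=10: (10, -4, 23), (10, 4, 23)  [2]
  a=11: (11, -8, 22), (11, 8, 22)  [2]
  a=12..17: none
Total reduced forms: 1 + 1 + 2 + 2 + 2 = 8
h = 8

8


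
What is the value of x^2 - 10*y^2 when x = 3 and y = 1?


x^2 - d*y^2
= 3^2 - 10*1^2
= 9 - 10
= -1

-1


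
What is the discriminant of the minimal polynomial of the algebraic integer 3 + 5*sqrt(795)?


The element 3 + 5*sqrt(795) has minimal polynomial:
x^2 - 6*x - 19866
Discriminant = (-6)^2 - 4*(-19866)
= 36 + 79464
= 79500

79500


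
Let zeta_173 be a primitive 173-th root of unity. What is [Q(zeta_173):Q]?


The degree equals Euler's totient phi(173).
173 = 173
phi(173) = 172

172


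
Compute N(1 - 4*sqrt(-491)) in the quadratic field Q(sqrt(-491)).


N(a + b*sqrt(d)) = a^2 - d*b^2
= (1)^2 - (-491)*(-4)^2
= 1 + 7856
= 7857

7857


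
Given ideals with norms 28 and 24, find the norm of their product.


N(IJ) = N(I) * N(J)
= 28 * 24
= 672

672


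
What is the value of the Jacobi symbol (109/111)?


Compute (109/111) via quadratic reciprocity:
  reciprocity: (109/111) -> +(111/109)
  reduce: (2/109)
  pull out 2: (2/109) = -1  (since 109 mod 8 = 5)
  (1/109) = 1
Product of signs = -1

-1


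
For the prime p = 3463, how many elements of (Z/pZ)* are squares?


For prime p, the number of non-zero quadratic residues is (p-1)/2.
= (3463-1)/2
= 1731

1731


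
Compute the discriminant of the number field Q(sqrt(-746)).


For K = Q(sqrt(d)) with d squarefree: disc(K) = d if d = 1 mod 4, and disc(K) = 4d if d = 2 or 3 mod 4.
Here d = -746, and d mod 4 = 2.
d = 2 mod 4, not 1 (O_K = Z[sqrt(d)]), so disc(K) = 4d = 4 * (-746) = -2984

-2984


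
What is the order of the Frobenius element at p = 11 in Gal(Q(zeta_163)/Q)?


The Frobenius at p in Gal(Q(zeta_n)/Q) = (Z/nZ)* is the class of p, so its order is ord_163(11), the smallest k >= 1 with 11^k = 1 mod 163.
n = 163 = 163, phi(163) = 162; the order divides phi(n).
Divisors of 162: 1, 2, 3, 6, 9, 18, 27, 54, 81, 162
Repeated squaring mod 163: 11^1 = 11, 11^2 = 121, 11^4 = 134, 11^8 = 26, 11^16 = 24, 11^32 = 87, 11^64 = 71, 11^128 = 151
Test divisors in increasing order:
  k=1: 11^1 = 11 mod 163
  k=2: 11^2 = 121 mod 163
  k=3: 11^3 = 121 * 11 = 27 mod 163
  k=6: 11^6 = 134 * 121 = 77 mod 163
  k=9: 11^9 = 26 * 11 = 123 mod 163
  k=18: 11^18 = 24 * 121 = 133 mod 163
  k=27: 11^27 = 24 * 26 * 121 * 11 = 59 mod 163
  k=54: 11^54 = 87 * 24 * 134 * 121 = 58 mod 163
  k=81: 11^81 = 71 * 24 * 11 = 162 mod 163
  k=162: 11^162 = 151 * 87 * 121 = 1 mod 163  <- first divisor giving 1
Order = 162

162


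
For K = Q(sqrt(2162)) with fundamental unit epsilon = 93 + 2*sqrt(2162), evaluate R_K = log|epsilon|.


epsilon = 93 + 2*sqrt(2162)
= 185.9946
R = ln(185.9946)
= 5.2257

5.2257


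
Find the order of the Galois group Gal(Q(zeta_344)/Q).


|Gal(Q(zeta_344)/Q)| = phi(344)
= 168

168


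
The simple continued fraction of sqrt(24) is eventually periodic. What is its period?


Run the CF algorithm for sqrt(24).
a_0 = floor(sqrt(24)) = 4; set m_0=0, q_0=1.
Recurrence: m' = q*a - m,  q' = (d - m'^2)/q,  a' = floor((a_0 + m')/q').
  step 1: m=4, q=8, a=1
  step 2: m=4, q=1, a=8
a_2 = 2*a_0 = 8, so the period closes here.
sqrt(24) = [4; 1, 8]
Period length = 2

2


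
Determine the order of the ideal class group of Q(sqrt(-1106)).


K = Q(sqrt(-1106)). d mod 4 = 2, so D = disc(K) = 4d = -4424
h(K) equals the number of primitive reduced positive-definite forms (a, b, c) = a*x^2 + b*x*y + c*y^2 with b^2 - 4ac = D,
where reduced means |b| <= a <= c, with b >= 0 whenever |b| = a or a = c, and primitive means gcd(a, b, c) = 1.
Reduced forces 3a^2 <= |D| = 4424, so 1 <= a <= 38; b must have the parity of D, and c = (b^2 - D)/(4a) must be an integer >= a.
Enumerate a = 1..38, b in [-a, a]:
  a=1: (1, 0, 1106)  [1]
  a=2: (2, 0, 553)  [1]
  a=3: (3, -2, 369), (3, 2, 369)  [2]
  a=4: none
  a=5: (5, -4, 222), (5, 4, 222)  [2]
  a=6: (6, -4, 185), (6, 4, 185)  [2]
  a=7: (7, 0, 158)  [1]
  a=8: none
  a=9: (9, -2, 123), (9, 2, 123)  [2]
  a=10: (10, -4, 111), (10, 4, 111)  [2]
  a=11: (11, -8, 102), (11, 8, 102)  [2]
  a=12: none
  a=13: (13, -10, 87), (13, 10, 87)  [2]
  a=14: (14, 0, 79)  [1]
  a=15: (15, -14, 77), (15, -4, 74), (15, 4, 74), (15, 14, 77)  [4]
  a=16: none
  a=17: (17, -8, 66), (17, 8, 66)  [2]
  a=18: (18, -16, 65), (18, 16, 65)  [2]
  a=19..20: none
  a=21: (21, -14, 55), (21, 14, 55)  [2]
  a=22: (22, -8, 51), (22, 8, 51)  [2]
  a=23..24: none
  a=25: (25, -24, 50), (25, 24, 50)  [2]
  a=26: (26, -16, 45), (26, 16, 45)  [2]
  a=27: (27, -2, 41), (27, 2, 41)  [2]
  a=28: none
  a=29: (29, -10, 39), (29, 10, 39)  [2]
  a=30: (30, -16, 39), (30, -4, 37), (30, 4, 37), (30, 16, 39)  [4]
  a=31: (31, -28, 42), (31, 28, 42)  [2]
  a=32: none
  a=33: (33, -14, 35), (33, -8, 34), (33, 8, 34), (33, 14, 35)  [4]
  a=34..38: none
Total reduced forms: 1 + 1 + 2 + 2 + 2 + 1 + 2 + 2 + 2 + 2 + 1 + 4 + 2 + 2 + 2 + 2 + 2 + 2 + 2 + 2 + 4 + 2 + 4 = 48
h = 48

48


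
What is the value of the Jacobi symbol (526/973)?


Compute (526/973) via quadratic reciprocity:
  pull out 2: (2/973) = -1  (since 973 mod 8 = 5)
  reciprocity: (263/973) -> +(973/263)
  reduce: (184/263)
  pull out 2: (2/263) = +1  (since 263 mod 8 = 7)
  pull out 2: (2/263) = +1  (since 263 mod 8 = 7)
  pull out 2: (2/263) = +1  (since 263 mod 8 = 7)
  reciprocity: (23/263) -> -(263/23)
  reduce: (10/23)
  pull out 2: (2/23) = +1  (since 23 mod 8 = 7)
  reciprocity: (5/23) -> +(23/5)
  reduce: (3/5)
  reciprocity: (3/5) -> +(5/3)
  reduce: (2/3)
  pull out 2: (2/3) = -1  (since 3 mod 8 = 3)
  (1/3) = 1
Product of signs = -1

-1


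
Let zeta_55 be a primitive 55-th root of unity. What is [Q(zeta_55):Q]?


The degree equals Euler's totient phi(55).
55 = 5 * 11
phi(55) = 40

40


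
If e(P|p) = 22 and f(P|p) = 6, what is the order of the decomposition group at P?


|D_P| = e * f
= 22 * 6
= 132

132


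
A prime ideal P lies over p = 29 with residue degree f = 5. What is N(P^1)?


N(P^a) = p^(a*f)
= 29^(1*5)
= 29^5
= 20511149

20511149


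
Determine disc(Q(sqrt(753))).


For K = Q(sqrt(d)) with d squarefree: disc(K) = d if d = 1 mod 4, and disc(K) = 4d if d = 2 or 3 mod 4.
Here d = 753, and d mod 4 = 1.
d = 1 mod 4 (O_K = Z[(1+sqrt(d))/2]), so disc(K) = d = 753

753


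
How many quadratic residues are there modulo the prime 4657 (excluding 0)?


For prime p, the number of non-zero quadratic residues is (p-1)/2.
= (4657-1)/2
= 2328

2328


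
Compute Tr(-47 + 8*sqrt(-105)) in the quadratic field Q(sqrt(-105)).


Tr(a + b*sqrt(d)) = (a + b*sqrt(d)) + (a - b*sqrt(d)) = 2a
= 2 * (-47)
= -94

-94


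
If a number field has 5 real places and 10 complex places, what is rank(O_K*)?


By Dirichlet's unit theorem:
rank = r1 + r2 - 1
= 5 + 10 - 1
= 14

14


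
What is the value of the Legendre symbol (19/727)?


p = 727 is prime, so compute (19/727) with the reciprocity algorithm (Jacobi-symbol steps: pull out 2s via (2/n), flip via reciprocity, reduce):
  reciprocity: (19/727) -> -(727/19)
  reduce: (5/19)
  reciprocity: (5/19) -> +(19/5)
  reduce: (4/5)
  pull out 2: (2/5) = -1  (since 5 mod 8 = 5)
  pull out 2: (2/5) = -1  (since 5 mod 8 = 5)
  (1/5) = 1
Product of signs = -1
(19/727) = -1

-1


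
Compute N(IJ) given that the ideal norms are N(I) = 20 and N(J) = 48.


N(IJ) = N(I) * N(J)
= 20 * 48
= 960

960


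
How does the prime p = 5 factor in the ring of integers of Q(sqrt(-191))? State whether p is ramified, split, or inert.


K = Q(sqrt(-191)). Since d mod 4 = 1, disc(K) = -191.
Check p | disc: -191 mod 5 = 4.
p does not divide disc. Compute Legendre symbol (d/p):
4^((5-1)/2) mod 5 = 1
(d/p) = 1, so p splits: (p) = P*P' with e=1, f=1, g=2.
Therefore p is split.

split


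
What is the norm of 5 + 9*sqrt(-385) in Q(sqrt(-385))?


N(a + b*sqrt(d)) = a^2 - d*b^2
= (5)^2 - (-385)*(9)^2
= 25 + 31185
= 31210

31210


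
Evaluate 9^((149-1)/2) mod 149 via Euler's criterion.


p = 149 is prime and the exponent is (p-1)/2 = 74, so by Euler's criterion 9^74 = (9/149) = +1 or -1 mod 149.
Compute by square-and-multiply:
  74 = 64 + 8 + 2 (binary 1001010)
  Repeated squaring mod 149: 9^1 = 9, 9^2 = 81, 9^4 = 5, 9^8 = 25, 9^16 = 29, 9^32 = 96, 9^64 = 127
  9^74 = 9^64 * 9^8 * 9^2 = 127 * 25 * 81 mod 149
    127 * 25 = 3175 = 46 mod 149
    46 * 81 = 3726 = 1 mod 149
  9^74 = 1 mod 149
Result 1: 9 is a quadratic residue mod 149.
9^74 mod 149 = 1

1


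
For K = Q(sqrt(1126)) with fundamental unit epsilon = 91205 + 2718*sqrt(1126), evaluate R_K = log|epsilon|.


epsilon = 91205 + 2718*sqrt(1126)
= 182410.0000
R = ln(182410.0000)
= 12.1140

12.1140


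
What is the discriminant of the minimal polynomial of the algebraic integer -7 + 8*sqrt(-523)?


The element -7 + 8*sqrt(-523) has minimal polynomial:
x^2 + 14*x + 33521
Discriminant = (14)^2 - 4*(33521)
= 196 - 134084
= -133888

-133888


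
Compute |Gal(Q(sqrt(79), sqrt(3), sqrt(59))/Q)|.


The 3 square roots of distinct primes are multiplicatively independent over Q,
so [K:Q] = 2^3 and Gal(K/Q) is isomorphic to (Z/2Z)^3.
|Gal| = 2^3 = 8

8


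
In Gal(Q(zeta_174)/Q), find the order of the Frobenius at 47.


The Frobenius at p in Gal(Q(zeta_n)/Q) = (Z/nZ)* is the class of p, so its order is ord_174(47), the smallest k >= 1 with 47^k = 1 mod 174.
n = 174 = 2 * 3 * 29, phi(174) = 56; the order divides phi(n).
Divisors of 56: 1, 2, 4, 7, 8, 14, 28, 56
Repeated squaring mod 174: 47^1 = 47, 47^2 = 121, 47^4 = 25, 47^8 = 103, 47^16 = 169, 47^32 = 25
Test divisors in increasing order:
  k=1: 47^1 = 47 mod 174
  k=2: 47^2 = 121 mod 174
  k=4: 47^4 = 25 mod 174
  k=7: 47^7 = 25 * 121 * 47 = 17 mod 174
  k=8: 47^8 = 103 mod 174
  k=14: 47^14 = 103 * 25 * 121 = 115 mod 174
  k=28: 47^28 = 169 * 103 * 25 = 1 mod 174  <- first divisor giving 1
Order = 28

28


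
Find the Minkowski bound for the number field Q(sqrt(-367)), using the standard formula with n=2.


d = -367, d mod 4 = 1, so disc(K) = d = -367; |disc(K)| = 367
Imaginary quadratic field, so n = 2, s = r2 = 1, r1 = 0
M = (n!/n^n) * (4/pi)^s * sqrt(|disc(K)|) = (2!/2^2) * (4/pi)^1 * sqrt(367)
= 0.5 * 1.273240 * 19.157244
= 12.1959

12.1959


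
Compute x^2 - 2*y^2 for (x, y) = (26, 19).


x^2 - d*y^2
= 26^2 - 2*19^2
= 676 - 722
= -46

-46


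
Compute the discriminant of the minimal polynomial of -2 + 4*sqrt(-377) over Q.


The element -2 + 4*sqrt(-377) has minimal polynomial:
x^2 + 4*x + 6036
Discriminant = (4)^2 - 4*(6036)
= 16 - 24144
= -24128

-24128


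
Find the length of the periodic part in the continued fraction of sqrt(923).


Run the CF algorithm for sqrt(923).
a_0 = floor(sqrt(923)) = 30; set m_0=0, q_0=1.
Recurrence: m' = q*a - m,  q' = (d - m'^2)/q,  a' = floor((a_0 + m')/q').
  step 1: m=30, q=23, a=2
  step 2: m=16, q=29, a=1
  step 3: m=13, q=26, a=1
  step 4: m=13, q=29, a=1
  step 5: m=16, q=23, a=2
  step 6: m=30, q=1, a=60
a_6 = 2*a_0 = 60, so the period closes here.
sqrt(923) = [30; 2, 1, 1, 1, 2, 60]
Period length = 6

6


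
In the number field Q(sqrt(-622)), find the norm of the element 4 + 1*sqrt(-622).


N(a + b*sqrt(d)) = a^2 - d*b^2
= (4)^2 - (-622)*(1)^2
= 16 + 622
= 638

638


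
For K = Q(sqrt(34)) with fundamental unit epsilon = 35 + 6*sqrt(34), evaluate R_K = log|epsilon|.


epsilon = 35 + 6*sqrt(34)
= 69.9857
R = ln(69.9857)
= 4.2483

4.2483


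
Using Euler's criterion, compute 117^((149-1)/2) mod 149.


p = 149 is prime and the exponent is (p-1)/2 = 74, so by Euler's criterion 117^74 = (117/149) = +1 or -1 mod 149.
Compute by square-and-multiply:
  74 = 64 + 8 + 2 (binary 1001010)
  Repeated squaring mod 149: 117^1 = 117, 117^2 = 130, 117^4 = 63, 117^8 = 95, 117^16 = 85, 117^32 = 73, 117^64 = 114
  117^74 = 117^64 * 117^8 * 117^2 = 114 * 95 * 130 mod 149
    114 * 95 = 10830 = 102 mod 149
    102 * 130 = 13260 = 148 mod 149
  117^74 = 148 mod 149
Result 148 = p - 1 = -1 mod 149: 117 is a quadratic non-residue mod 149. As a residue in [0, p-1] the value is 148.
117^74 mod 149 = 148

148


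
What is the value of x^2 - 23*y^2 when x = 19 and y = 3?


x^2 - d*y^2
= 19^2 - 23*3^2
= 361 - 207
= 154

154


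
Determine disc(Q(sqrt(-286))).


For K = Q(sqrt(d)) with d squarefree: disc(K) = d if d = 1 mod 4, and disc(K) = 4d if d = 2 or 3 mod 4.
Here d = -286, and d mod 4 = 2.
d = 2 mod 4, not 1 (O_K = Z[sqrt(d)]), so disc(K) = 4d = 4 * (-286) = -1144

-1144


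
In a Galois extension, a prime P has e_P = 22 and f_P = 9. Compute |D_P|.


|D_P| = e * f
= 22 * 9
= 198

198


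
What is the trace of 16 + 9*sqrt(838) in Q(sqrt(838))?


Tr(a + b*sqrt(d)) = (a + b*sqrt(d)) + (a - b*sqrt(d)) = 2a
= 2 * (16)
= 32

32


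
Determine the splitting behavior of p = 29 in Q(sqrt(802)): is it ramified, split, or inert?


K = Q(sqrt(802)). Since d mod 4 = 2, disc(K) = 3208.
Check p | disc: 3208 mod 29 = 18.
p does not divide disc. Compute Legendre symbol (d/p):
19^((29-1)/2) mod 29 = -1
(d/p) = -1, so p is inert: (p) stays prime with e=1, f=2, g=1.
Therefore p is inert.

inert


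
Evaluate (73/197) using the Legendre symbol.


p = 197 is prime, so compute (73/197) with the reciprocity algorithm (Jacobi-symbol steps: pull out 2s via (2/n), flip via reciprocity, reduce):
  reciprocity: (73/197) -> +(197/73)
  reduce: (51/73)
  reciprocity: (51/73) -> +(73/51)
  reduce: (22/51)
  pull out 2: (2/51) = -1  (since 51 mod 8 = 3)
  reciprocity: (11/51) -> -(51/11)
  reduce: (7/11)
  reciprocity: (7/11) -> -(11/7)
  reduce: (4/7)
  pull out 2: (2/7) = +1  (since 7 mod 8 = 7)
  pull out 2: (2/7) = +1  (since 7 mod 8 = 7)
  (1/7) = 1
Product of signs = -1
(73/197) = -1

-1


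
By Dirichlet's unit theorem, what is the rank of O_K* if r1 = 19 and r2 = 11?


By Dirichlet's unit theorem:
rank = r1 + r2 - 1
= 19 + 11 - 1
= 29

29


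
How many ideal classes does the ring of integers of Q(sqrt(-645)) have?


K = Q(sqrt(-645)). d mod 4 = 3, so D = disc(K) = 4d = -2580
h(K) equals the number of primitive reduced positive-definite forms (a, b, c) = a*x^2 + b*x*y + c*y^2 with b^2 - 4ac = D,
where reduced means |b| <= a <= c, with b >= 0 whenever |b| = a or a = c, and primitive means gcd(a, b, c) = 1.
Reduced forces 3a^2 <= |D| = 2580, so 1 <= a <= 29; b must have the parity of D, and c = (b^2 - D)/(4a) must be an integer >= a.
Enumerate a = 1..29, b in [-a, a]:
  a=1: (1, 0, 645)  [1]
  a=2: (2, 2, 323)  [1]
  a=3: (3, 0, 215)  [1]
  a=4: none
  a=5: (5, 0, 129)  [1]
  a=6: (6, 6, 109)  [1]
  a=7..9: none
  a=10: (10, 10, 67)  [1]
  a=11: (11, -4, 59), (11, 4, 59)  [2]
  a=12..14: none
  a=15: (15, 0, 43)  [1]
  a=16: none
  a=17: (17, -2, 38), (17, 2, 38)  [2]
  a=18: none
  a=19: (19, -2, 34), (19, 2, 34)  [2]
  a=20..21: none
  a=22: (22, -18, 33), (22, 18, 33)  [2]
  a=23..28: none
  a=29: (29, 28, 29)  [1]
Total reduced forms: 1 + 1 + 1 + 1 + 1 + 1 + 2 + 1 + 2 + 2 + 2 + 1 = 16
h = 16

16


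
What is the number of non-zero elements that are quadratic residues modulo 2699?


For prime p, the number of non-zero quadratic residues is (p-1)/2.
= (2699-1)/2
= 1349

1349


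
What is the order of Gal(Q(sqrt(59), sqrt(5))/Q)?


The 2 square roots of distinct primes are multiplicatively independent over Q,
so [K:Q] = 2^2 and Gal(K/Q) is isomorphic to (Z/2Z)^2.
|Gal| = 2^2 = 4

4


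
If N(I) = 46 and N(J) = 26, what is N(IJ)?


N(IJ) = N(I) * N(J)
= 46 * 26
= 1196

1196


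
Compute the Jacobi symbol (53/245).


Compute (53/245) via quadratic reciprocity:
  reciprocity: (53/245) -> +(245/53)
  reduce: (33/53)
  reciprocity: (33/53) -> +(53/33)
  reduce: (20/33)
  pull out 2: (2/33) = +1  (since 33 mod 8 = 1)
  pull out 2: (2/33) = +1  (since 33 mod 8 = 1)
  reciprocity: (5/33) -> +(33/5)
  reduce: (3/5)
  reciprocity: (3/5) -> +(5/3)
  reduce: (2/3)
  pull out 2: (2/3) = -1  (since 3 mod 8 = 3)
  (1/3) = 1
Product of signs = -1

-1


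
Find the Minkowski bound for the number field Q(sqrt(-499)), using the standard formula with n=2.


d = -499, d mod 4 = 1, so disc(K) = d = -499; |disc(K)| = 499
Imaginary quadratic field, so n = 2, s = r2 = 1, r1 = 0
M = (n!/n^n) * (4/pi)^s * sqrt(|disc(K)|) = (2!/2^2) * (4/pi)^1 * sqrt(499)
= 0.5 * 1.273240 * 22.338308
= 14.2210

14.2210


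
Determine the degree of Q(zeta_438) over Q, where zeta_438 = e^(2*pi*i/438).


The degree equals Euler's totient phi(438).
438 = 2 * 3 * 73
phi(438) = 144

144
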